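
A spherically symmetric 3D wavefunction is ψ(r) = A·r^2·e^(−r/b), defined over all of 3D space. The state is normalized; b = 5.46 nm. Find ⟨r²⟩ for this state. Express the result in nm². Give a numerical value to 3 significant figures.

⟨r^2⟩ ≈ 417 nm^2

The expectation value is the |ψ|²-weighted average of r^2: ∫ r^2|ψ|² 4πr² dr.
Evaluating both integrals, ⟨r²⟩ = 14·b^2.
With b = 5.46, ⟨r^2⟩ = 417.4.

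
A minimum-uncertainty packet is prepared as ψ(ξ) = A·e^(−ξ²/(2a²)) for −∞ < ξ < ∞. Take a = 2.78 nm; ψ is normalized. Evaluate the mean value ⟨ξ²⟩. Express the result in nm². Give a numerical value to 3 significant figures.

⟨ξ²⟩ = ∫ ξ^2 |ψ|² dξ over the full domain.
Evaluating both integrals, ⟨ξ²⟩ = a^2/2.
Putting a = 2.78 gives 3.864.

⟨ξ^2⟩ ≈ 3.86 nm^2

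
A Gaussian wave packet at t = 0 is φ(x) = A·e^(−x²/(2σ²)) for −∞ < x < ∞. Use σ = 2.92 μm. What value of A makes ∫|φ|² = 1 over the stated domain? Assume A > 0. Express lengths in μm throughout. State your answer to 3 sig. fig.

The normalization condition is ∫|φ|² dx = 1 from −∞ to ∞.
Using the Gaussian integral ∫_{−∞}^{∞} e^(−αx²) dx = √(π/α), carrying out the integral gives A² · √(π)·σ.
So A² = (√(π)·σ)^(−1).
Substituting σ = 2.92 gives A² = 0.1932, so A = 0.4396.

A ≈ 0.440 μm^(-1/2)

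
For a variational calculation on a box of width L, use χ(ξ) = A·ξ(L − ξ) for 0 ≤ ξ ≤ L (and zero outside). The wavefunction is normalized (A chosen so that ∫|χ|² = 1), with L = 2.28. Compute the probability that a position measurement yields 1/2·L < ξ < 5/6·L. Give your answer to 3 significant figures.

P = ∫_{1/2·L}^{5/6·L} |χ(ξ)|² dξ.
The normalization integral ∫|χ|²dξ over the whole domain equals L^5/30·A², and A² cancels in the ratio.
In terms of u = ξ/L (A² and the length scale cancel between numerator and denominator), P = [∫_{1/2}^{5/6} u^2·(1 - u)^2 du] / [∫_{0}^{1} u^2·(1 - u)^2 du].
With ∫ u^2·(1 - u)^2 du = u^3·(6·u^2 - 15·u + 10)/30 + C, the region integral is ≈ 0.015484 and the full one is 1/30.
Taking the ratio, P = 301/648.

P ≈ 0.465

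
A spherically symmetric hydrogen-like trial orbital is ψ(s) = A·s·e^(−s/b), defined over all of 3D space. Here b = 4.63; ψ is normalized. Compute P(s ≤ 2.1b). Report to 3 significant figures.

Integrate the radial probability density 4πs²|ψ|² over s ≤ 2.1b.
Normalization gives A² = 1/(3·π·b^5).
In terms of u = s/b (A², 4π and the length scale all cancel between numerator and denominator), P = [∫_{0}^{2.1} u^4·e^(-2·u) du] / [∫_{0}^{∞} u^4·e^(-2·u) du].
An antiderivative of u^4·e^(-2·u) is -(u^4/2 + u^3 + 3·u^2/2 + 3·u/2 + 3/4)·e^(-2·u); evaluating from 0 to 2.1 gives ≈ 0.30763, while the full integral is 3/4.
The region integral divided by the full integral gives P = 0.4102.

P ≈ 0.410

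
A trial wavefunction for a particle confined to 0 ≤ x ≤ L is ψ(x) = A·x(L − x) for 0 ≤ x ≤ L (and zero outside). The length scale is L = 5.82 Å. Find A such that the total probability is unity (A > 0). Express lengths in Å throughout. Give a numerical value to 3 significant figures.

The normalization condition is ∫|ψ|² dx = 1 from 0 to L.
Expanding the polynomial and integrating term by term, with ψ = A·x(L − x), the integral evaluates to A²·[L^5/30].
So A² = (L^5/30)^(−1).
Substituting L = 5.82 gives A² = 0.004493, so A = 0.06703.

A ≈ 0.0670 Å^(-5/2)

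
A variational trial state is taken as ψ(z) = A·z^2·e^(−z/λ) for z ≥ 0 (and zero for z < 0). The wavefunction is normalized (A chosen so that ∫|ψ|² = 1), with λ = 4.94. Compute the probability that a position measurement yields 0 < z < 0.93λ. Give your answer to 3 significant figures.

P ≈ 0.0409

P = ∫_{0}^{0.93λ} |ψ(z)|² dz.
With A² fixed by ∫|ψ|² = 1, i.e. A² = (3·λ^5/4)^(−1), substitute and integrate.
Let u = z/λ; then A² and the length scale cancel, so P = ∫_{0}^{0.93} u^4·e^(-2·u) du ÷ ∫_{0}^{∞} u^4·e^(-2·u) du.
An antiderivative of u^4·e^(-2·u) is -(u^4/2 + u^3 + 3·u^2/2 + 3·u/2 + 3/4)·e^(-2·u); evaluating from 0 to 0.93 gives ≈ 0.030678, while the full integral is 3/4.
Evaluating gives P = 0.04090.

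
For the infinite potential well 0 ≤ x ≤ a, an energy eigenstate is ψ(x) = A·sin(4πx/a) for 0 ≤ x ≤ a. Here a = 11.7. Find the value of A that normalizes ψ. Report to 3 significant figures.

A ≈ 0.413

The normalization condition is ∫|ψ|² dx = 1 from 0 to a.
∫|ψ|² dx = A²·(a/2).
Hence A² = 1/[a/2].
Substituting a = 11.7 gives A² = 0.1709, so A = 0.4134.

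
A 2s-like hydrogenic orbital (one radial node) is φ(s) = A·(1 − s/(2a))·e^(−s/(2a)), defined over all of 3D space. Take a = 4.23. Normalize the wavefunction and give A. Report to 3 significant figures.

A ≈ 0.0229

The normalization condition is ∫|φ|² 4πs² ds = 1 from 0 to ∞.
(Spherical symmetry: dV = 4πs² ds.)
With ∫₀^∞ s^4 e^(−αs) ds = 4!/α^5, carrying out the integral gives A² · 8·π·a^3.
So A² = (8·π·a^3)^(−1).
Plugging in a = 4.23 yields A = 0.02293.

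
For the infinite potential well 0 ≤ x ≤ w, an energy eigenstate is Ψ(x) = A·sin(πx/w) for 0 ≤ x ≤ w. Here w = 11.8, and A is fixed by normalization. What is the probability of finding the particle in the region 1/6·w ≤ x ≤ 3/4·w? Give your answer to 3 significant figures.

P ≈ 0.880

|Ψ|² is the probability density, so P = ∫_{1/6·w}^{3/4·w} |Ψ|² dx.
With A² fixed by ∫|Ψ|² = 1, i.e. A² = (w/2)^(−1), substitute and integrate.
Let u = x/w; then A² and the length scale cancel, so P = ∫_{1/6}^{3/4} sin(π·u)^2 du ÷ ∫_{0}^{1} sin(π·u)^2 du.
With ∫ sin(π·u)^2 du = u/2 - sin(2·π·u)/(4·π) + C, the region integral is √(3)/(8·π) + 1/(4·π) + 7/24 and the full one is 1/2.
This works out to P = (3·√(3) + 6 + 7·π)/(12·π).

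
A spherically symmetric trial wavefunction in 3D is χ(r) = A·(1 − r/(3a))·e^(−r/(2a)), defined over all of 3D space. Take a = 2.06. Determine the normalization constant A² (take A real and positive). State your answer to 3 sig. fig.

The normalization condition is ∫|χ|² 4πr² dr = 1 from 0 to ∞.
Using ∫₀^∞ rⁿ e^(−αr) dr = n!/αⁿ⁺¹, carrying out the integral gives A² · 8·π·a^3/3.
Setting this equal to 1 gives A² = 1/(8·π·a^3/3).
With a = 2.06: A² = 0.01365 and A = 0.1169.

A^2 ≈ 0.0137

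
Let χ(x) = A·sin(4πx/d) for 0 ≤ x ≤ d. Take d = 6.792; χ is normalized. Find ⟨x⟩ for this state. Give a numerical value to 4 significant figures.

⟨x⟩ ≈ 3.396

The expectation value is the |χ|²-weighted average of x: ∫ x|χ|² dx.
Since the A² factors cancel between numerator and denominator, ⟨x⟩ = d/2.
Putting d = 6.792 gives 3.3960.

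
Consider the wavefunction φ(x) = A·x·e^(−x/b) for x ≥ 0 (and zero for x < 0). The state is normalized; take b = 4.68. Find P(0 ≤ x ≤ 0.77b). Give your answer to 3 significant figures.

P ≈ 0.201

P = ∫_{0}^{0.77b} |φ(x)|² dx.
With A² fixed by ∫|φ|² = 1, i.e. A² = (b^3/4)^(−1), substitute and integrate.
In terms of u = x/b (A² and the length scale cancel between numerator and denominator), P = [∫_{0}^{0.77} u^2·e^(-2·u) du] / [∫_{0}^{∞} u^2·e^(-2·u) du].
Using ∫ u^2·e^(-2·u) du = -(2·u^2 + 2·u + 1)·e^(-2·u)/4, the numerator is ≈ 0.050315 and the denominator is 1/4.
Taking the ratio, P = 0.2013.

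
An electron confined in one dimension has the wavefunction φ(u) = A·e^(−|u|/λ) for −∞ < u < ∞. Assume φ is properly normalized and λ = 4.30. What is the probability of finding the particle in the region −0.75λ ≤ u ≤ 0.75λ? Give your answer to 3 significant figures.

|φ|² is the probability density, so P = ∫_{−0.75λ}^{0.75λ} |φ|² du.
Since A² = 1/(λ), this is the region integral divided by the full normalization integral.
Both integrals are even about u = 0, so only the u ≥ 0 halves are needed (the factors of 2 cancel). Substituting t = u/λ, A² and the length scale cancel in the ratio: P = ∫_{0}^{0.75} e^(-2·t) dt / ∫_{0}^{∞} e^(-2·t) dt.
An antiderivative of e^(-2·t) is -e^(-2·t)/2; evaluating from 0 to 0.75 gives 1/2 - e^(-3/2)/2, while the full integral is 1/2.
The result is P = 0.7769.

P ≈ 0.777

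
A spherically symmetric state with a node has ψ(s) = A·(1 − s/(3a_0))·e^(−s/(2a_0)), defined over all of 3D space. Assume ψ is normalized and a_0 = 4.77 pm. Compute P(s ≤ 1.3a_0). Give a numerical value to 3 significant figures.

Integrate the radial probability density 4πs²|ψ|² over s ≤ 1.3a_0.
A² is fixed by ∫₀^∞ 4πs²|ψ|² ds = 1, i.e. A² = (8·π·a_0^3/3)^(−1).
Let u = s/a_0; then A², 4π and the length scale all cancel, so P = ∫_{0}^{1.3} u^2·(1 - u/3)^2·e^(-u) du ÷ ∫_{0}^{∞} u^2·(1 - u/3)^2·e^(-u) du.
With ∫ u^2·(1 - u/3)^2·e^(-u) du = (-u^4 + 2·u^3 - 3·u^2 - 6·u - 6)·e^(-u)/9 + C, the region integral is ≈ 0.14183 and the full one is 2/3.
Taking the ratio yields P = 0.2127.

P ≈ 0.213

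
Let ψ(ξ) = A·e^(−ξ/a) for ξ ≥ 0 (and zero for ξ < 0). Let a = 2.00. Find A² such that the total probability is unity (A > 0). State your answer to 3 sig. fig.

A^2 ≈ 1.00

Normalization requires ∫|ψ|² dξ = 1, integrated from 0 to ∞.
Carrying out the integral gives A² · a/2.
Substituting a = 2.00 gives A² = 1.000, so A = 1.000.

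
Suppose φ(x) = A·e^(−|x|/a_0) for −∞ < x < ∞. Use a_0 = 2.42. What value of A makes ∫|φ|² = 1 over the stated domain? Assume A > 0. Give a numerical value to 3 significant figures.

A ≈ 0.643

The normalization condition is ∫|φ|² dx = 1 from −∞ to ∞.
The integral (without the A² prefactor) comes out to a_0.
So A² = (a_0)^(−1).
Plugging in a_0 = 2.42 yields A = 0.6428.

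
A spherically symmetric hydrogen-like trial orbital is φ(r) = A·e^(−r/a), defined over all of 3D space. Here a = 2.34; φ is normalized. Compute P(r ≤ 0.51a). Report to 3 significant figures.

P ≈ 0.0840

P = ∫ |φ|² 4πr² dr over r ≤ 0.51a.
A² is fixed by ∫₀^∞ 4πr²|φ|² dr = 1, i.e. A² = (π·a^3)^(−1).
Let u = r/a; then A², 4π and the length scale all cancel, so P = ∫_{0}^{0.51} u^2·e^(-2·u) du ÷ ∫_{0}^{∞} u^2·e^(-2·u) du.
With ∫ u^2·e^(-2·u) du = -(2·u^2 + 2·u + 1)·e^(-2·u)/4 + C, the region integral is ≈ 0.021004 and the full one is 1/4.
This evaluates to P = 0.08402.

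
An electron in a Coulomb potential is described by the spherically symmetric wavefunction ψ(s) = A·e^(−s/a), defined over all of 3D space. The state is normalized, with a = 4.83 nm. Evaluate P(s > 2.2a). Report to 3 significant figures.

P ≈ 0.185

P = ∫ |ψ|² 4πs² ds over s > 2.2a.
A² is fixed by ∫₀^∞ 4πs²|ψ|² ds = 1, i.e. A² = (π·a^3)^(−1).
Let u = s/a; then A², 4π and the length scale all cancel, so P = ∫_{2.2}^{∞} u^2·e^(-2·u) du ÷ ∫_{0}^{∞} u^2·e^(-2·u) du.
Using ∫ u^2·e^(-2·u) du = -(2·u^2 + 2·u + 1)·e^(-2·u)/4, the numerator is 377·e^(-22/5)/100 and the denominator is 1/4.
The region integral divided by the full integral gives P = 0.1851.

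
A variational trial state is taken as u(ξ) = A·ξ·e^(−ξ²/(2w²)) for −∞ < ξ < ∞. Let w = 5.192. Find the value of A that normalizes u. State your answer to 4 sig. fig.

A ≈ 0.08979

Normalization requires ∫|u|² dξ = 1, integrated from −∞ to ∞.
∫|u|² dξ = A²·(√(π)·w^3/2).
Setting this equal to 1 gives A² = 1/(√(π)·w^3/2).
With w = 5.192: A² = 0.0080622 and A = 0.089789.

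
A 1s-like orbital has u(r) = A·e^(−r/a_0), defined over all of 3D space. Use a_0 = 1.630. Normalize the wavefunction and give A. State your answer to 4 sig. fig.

A ≈ 0.2711

The normalization condition is ∫|u|² 4πr² dr = 1 from 0 to ∞.
(Spherical symmetry: dV = 4πr² dr.)
Using ∫₀^∞ rⁿ e^(−αr) dr = n!/αⁿ⁺¹, carrying out the integral gives A² · π·a_0^3.
Hence A² = 1/[π·a_0^3].
With a_0 = 1.630: A² = 0.073500 and A = 0.27111.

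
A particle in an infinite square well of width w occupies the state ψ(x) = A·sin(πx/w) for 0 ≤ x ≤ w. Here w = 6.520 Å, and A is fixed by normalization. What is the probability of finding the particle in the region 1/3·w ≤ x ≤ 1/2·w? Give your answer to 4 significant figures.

P ≈ 0.3045

The probability is P = ∫ |ψ|² dx over [1/3·w, 1/2·w].
The normalization integral ∫|ψ|²dx over the whole domain equals w/2·A², and A² cancels in the ratio.
Let u = x/w; then A² and the length scale cancel, so P = ∫_{1/3}^{1/2} sin(π·u)^2 du ÷ ∫_{0}^{1} sin(π·u)^2 du.
An antiderivative of sin(π·u)^2 is u/2 - sin(2·π·u)/(4·π); evaluating from 1/3 to 1/2 gives √(3)/(8·π) + 1/12, while the full integral is 1/2.
Evaluating gives P = (√(3)/4 + π/6)/π.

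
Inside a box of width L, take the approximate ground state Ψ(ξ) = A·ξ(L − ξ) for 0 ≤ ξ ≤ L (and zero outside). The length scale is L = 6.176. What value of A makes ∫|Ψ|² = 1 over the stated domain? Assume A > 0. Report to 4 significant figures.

Require ∫ |Ψ|² dξ = 1 over the whole domain.
Expanding the polynomial and integrating term by term, the integral (without the A² prefactor) comes out to L^5/30.
Plugging in L = 6.176 yields A = 0.057782.

A ≈ 0.05778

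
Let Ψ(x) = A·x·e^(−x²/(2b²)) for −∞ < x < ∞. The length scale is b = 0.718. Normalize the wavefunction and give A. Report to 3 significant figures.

A ≈ 1.75

The normalization condition is ∫|Ψ|² dx = 1 from −∞ to ∞.
Differentiating ∫e^(−αx²) dx = √(π/α) under α to get the higher moments, with Ψ = A·x·e^(−x²/(2b²)), the integral evaluates to A²·[√(π)·b^3/2].
Setting this equal to 1 gives A² = 1/(√(π)·b^3/2).
Plugging in b = 0.718 yields A = 1.746.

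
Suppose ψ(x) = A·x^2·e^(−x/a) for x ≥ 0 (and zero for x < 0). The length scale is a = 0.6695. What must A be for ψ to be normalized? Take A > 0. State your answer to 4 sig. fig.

The normalization condition is ∫|ψ|² dx = 1 from 0 to ∞.
Recall ∫₀^∞ x^m e^(−x/β) dx = m!·β^(m+1), with ψ = A·x^2·e^(−x/a), the integral evaluates to A²·[3·a^5/4].
Hence A² = 1/[3·a^5/4].
Substituting a = 0.6695 gives A² = 9.9126, so A = 3.1484.

A ≈ 3.148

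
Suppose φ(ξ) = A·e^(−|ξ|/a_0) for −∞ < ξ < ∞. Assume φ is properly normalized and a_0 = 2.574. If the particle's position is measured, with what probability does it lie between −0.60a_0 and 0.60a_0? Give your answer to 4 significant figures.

P ≈ 0.6988

|φ|² is the probability density, so P = ∫_{−0.60a_0}^{0.60a_0} |φ|² dξ.
The normalization integral ∫|φ|²dξ over the whole domain equals a_0·A², and A² cancels in the ratio.
By symmetry take twice the ξ ≥ 0 contribution in numerator and denominator; the 2's cancel. Substituting u = ξ/a_0, A² and the length scale cancel in the ratio: P = ∫_{0}^{0.60} e^(-2·u) du / ∫_{0}^{∞} e^(-2·u) du.
With ∫ e^(-2·u) du = -e^(-2·u)/2 + C, the region integral is 1/2 - e^(-6/5)/2 and the full one is 1/2.
The result is P = 0.69881.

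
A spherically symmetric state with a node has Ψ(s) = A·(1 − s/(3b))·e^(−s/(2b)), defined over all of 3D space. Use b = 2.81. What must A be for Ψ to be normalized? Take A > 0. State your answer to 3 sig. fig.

We need A² ∫|f|² 4πs² ds = 1, taking the integral from 0 to ∞.
(Spherical symmetry: dV = 4πs² ds.)
Recall ∫₀^∞ s^m e^(−s/β) ds = m!·β^(m+1), the integral (without the A² prefactor) comes out to 8·π·b^3/3.
Substituting b = 2.81 gives A² = 0.005380, so A = 0.07335.

A ≈ 0.0733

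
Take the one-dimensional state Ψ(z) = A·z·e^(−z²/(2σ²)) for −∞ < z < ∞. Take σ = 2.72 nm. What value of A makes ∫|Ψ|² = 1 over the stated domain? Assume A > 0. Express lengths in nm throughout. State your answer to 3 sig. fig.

A ≈ 0.237 nm^(-3/2)

The normalization condition is ∫|Ψ|² dz = 1 from −∞ to ∞.
With Ψ = A·z·e^(−z²/(2σ²)), the integral evaluates to A²·[√(π)·σ^3/2].
Plugging in σ = 2.72 yields A = 0.2368.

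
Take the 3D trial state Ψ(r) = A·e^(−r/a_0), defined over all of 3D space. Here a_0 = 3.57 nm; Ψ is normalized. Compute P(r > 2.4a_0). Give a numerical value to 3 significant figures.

With dV = 4πr²dr, the probability is ∫|Ψ|² dV over r > 2.4a_0.
A² is fixed by ∫₀^∞ 4πr²|Ψ|² dr = 1, i.e. A² = (π·a_0^3)^(−1).
Substituting u = r/a_0, A², 4π and the length scale all cancel in the ratio: P = ∫_{2.4}^{∞} u^2·e^(-2·u) du / ∫_{0}^{∞} u^2·e^(-2·u) du.
With ∫ u^2·e^(-2·u) du = -(2·u^2 + 2·u + 1)·e^(-2·u)/4 + C, the region integral is 433·e^(-24/5)/100 and the full one is 1/4.
This evaluates to P = 0.1425.

P ≈ 0.143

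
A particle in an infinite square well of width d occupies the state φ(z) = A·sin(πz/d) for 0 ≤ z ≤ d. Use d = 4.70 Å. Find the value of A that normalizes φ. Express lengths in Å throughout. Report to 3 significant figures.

A ≈ 0.652 Å^(-1/2)

We need A² ∫|f|² dz = 1, taking the integral from 0 to d.
∫|φ|² dz = A²·(d/2).
Hence A² = 1/[d/2].
With d = 4.70: A² = 0.4255 and A = 0.6523.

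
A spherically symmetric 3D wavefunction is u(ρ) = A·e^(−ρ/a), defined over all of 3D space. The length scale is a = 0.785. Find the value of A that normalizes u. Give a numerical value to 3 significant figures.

Normalization requires ∫|u|² 4πρ² dρ = 1, integrated from 0 to ∞.
(Spherical symmetry: dV = 4πρ² dρ.)
With u = A·e^(−ρ/a), the integral evaluates to A²·[π·a^3].
So A² = (π·a^3)^(−1).
With a = 0.785: A² = 0.6580 and A = 0.8112.

A ≈ 0.811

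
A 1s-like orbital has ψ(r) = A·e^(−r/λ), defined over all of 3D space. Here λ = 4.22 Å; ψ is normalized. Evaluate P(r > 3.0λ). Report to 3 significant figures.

Integrate the radial probability density 4πr²|ψ|² over r > 3.0λ.
The full normalization integral is A²·[π·λ^3] = 1, fixing A².
In terms of u = r/λ (A², 4π and the length scale all cancel between numerator and denominator), P = [∫_{3.0}^{∞} u^2·e^(-2·u) du] / [∫_{0}^{∞} u^2·e^(-2·u) du].
An antiderivative of u^2·e^(-2·u) is -(2·u^2 + 2·u + 1)·e^(-2·u)/4; evaluating from 3.0 to ∞ gives 25·e^(-6)/4, while the full integral is 1/4.
The region integral divided by the full integral gives P = 0.06197.

P ≈ 0.0620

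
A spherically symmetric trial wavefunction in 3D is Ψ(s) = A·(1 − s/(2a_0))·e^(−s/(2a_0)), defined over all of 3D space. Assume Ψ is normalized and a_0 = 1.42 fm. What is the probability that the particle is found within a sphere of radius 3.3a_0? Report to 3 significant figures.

With dV = 4πs²ds, the probability is ∫|Ψ|² dV over s ≤ 3.3a_0.
Normalization gives A² = 1/(8·π·a_0^3).
Substituting u = s/a_0, A², 4π and the length scale all cancel in the ratio: P = ∫_{0}^{3.3} u^2·(1 - u/2)^2·e^(-u) du / ∫_{0}^{∞} u^2·(1 - u/2)^2·e^(-u) du.
Using ∫ u^2·(1 - u/2)^2·e^(-u) du = -(u^4/4 + u^2 + 2·u + 2)·e^(-u), the numerator is ≈ 0.18763 and the denominator is 2.
The region integral divided by the full integral gives P = 0.09382.

P ≈ 0.0938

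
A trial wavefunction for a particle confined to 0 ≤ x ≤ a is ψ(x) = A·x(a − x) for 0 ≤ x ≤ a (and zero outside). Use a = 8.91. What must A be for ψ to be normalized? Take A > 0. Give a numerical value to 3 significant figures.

We need A² ∫|f|² dx = 1, taking the integral from 0 to a.
Carrying out the integral gives A² · a^5/30.
Substituting a = 8.91 gives A² = 0.0005342, so A = 0.02311.

A ≈ 0.0231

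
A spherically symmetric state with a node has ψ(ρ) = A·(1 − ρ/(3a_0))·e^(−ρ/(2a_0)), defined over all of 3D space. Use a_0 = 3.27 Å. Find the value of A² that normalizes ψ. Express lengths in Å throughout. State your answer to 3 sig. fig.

A^2 ≈ 0.00341 Å^(-3)

Normalization requires ∫|ψ|² 4πρ² dρ = 1, integrated from 0 to ∞.
The angular integral contributes 4π, leaving ∫₀^∞ ρ²|ψ|² dρ.
With ∫₀^∞ ρ^4 e^(−αρ) dρ = 4!/α^5, the integral (without the A² prefactor) comes out to 8·π·a_0^3/3.
With a_0 = 3.27: A² = 0.003414 and A = 0.05843.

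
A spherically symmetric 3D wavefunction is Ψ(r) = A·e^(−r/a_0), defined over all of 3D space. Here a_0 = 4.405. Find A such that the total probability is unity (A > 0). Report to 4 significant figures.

The normalization condition is ∫|Ψ|² 4πr² dr = 1 from 0 to ∞.
In 3D with spherical symmetry the volume element is 4πr² dr.
Carrying out the integral gives A² · π·a_0^3.
So A² = (π·a_0^3)^(−1).
Substituting a_0 = 4.405 gives A² = 0.0037240, so A = 0.061025.

A ≈ 0.06102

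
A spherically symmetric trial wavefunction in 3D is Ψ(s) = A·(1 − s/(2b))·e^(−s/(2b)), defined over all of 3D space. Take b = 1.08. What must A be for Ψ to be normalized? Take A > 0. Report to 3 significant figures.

A ≈ 0.178

Require ∫ |Ψ|² 4πs² ds = 1 over the whole domain.
(Spherical symmetry: dV = 4πs² ds.)
Recall ∫₀^∞ s^m e^(−s/β) ds = m!·β^(m+1), carrying out the integral gives A² · 8·π·b^3.
Setting this equal to 1 gives A² = 1/(8·π·b^3).
With b = 1.08: A² = 0.03159 and A = 0.1777.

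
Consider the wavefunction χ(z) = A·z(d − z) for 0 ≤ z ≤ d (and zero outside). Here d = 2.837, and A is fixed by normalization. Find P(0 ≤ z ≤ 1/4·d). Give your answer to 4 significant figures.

P ≈ 0.1035

P = ∫_{0}^{1/4·d} |χ(z)|² dz.
With A² fixed by ∫|χ|² = 1, i.e. A² = (d^5/30)^(−1), substitute and integrate.
Let u = z/d; then A² and the length scale cancel, so P = ∫_{0}^{1/4} u^2·(1 - u)^2 du ÷ ∫_{0}^{1} u^2·(1 - u)^2 du.
An antiderivative of u^2·(1 - u)^2 is u^3·(6·u^2 - 15·u + 10)/30; evaluating from 0 to 1/4 gives ≈ 0.00345052, while the full integral is 1/30.
The result is P = 53/512.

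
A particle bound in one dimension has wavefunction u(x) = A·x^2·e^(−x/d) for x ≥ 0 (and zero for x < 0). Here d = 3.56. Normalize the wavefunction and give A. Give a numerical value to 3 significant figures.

A ≈ 0.0483

Require ∫ |u|² dx = 1 over the whole domain.
Recall ∫₀^∞ x^m e^(−x/β) dx = m!·β^(m+1), carrying out the integral gives A² · 3·d^5/4.
With d = 3.56: A² = 0.002332 and A = 0.04829.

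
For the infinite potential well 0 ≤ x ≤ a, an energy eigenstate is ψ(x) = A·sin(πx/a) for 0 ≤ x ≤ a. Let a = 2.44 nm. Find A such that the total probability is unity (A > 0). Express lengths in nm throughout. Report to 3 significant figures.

A ≈ 0.905 nm^(-1/2)

We need A² ∫|f|² dx = 1, taking the integral from 0 to a.
Using sin²θ = (1 − cos 2θ)/2, the integral (without the A² prefactor) comes out to a/2.
Setting this equal to 1 gives A² = 1/(a/2).
Plugging in a = 2.44 yields A = 0.9054.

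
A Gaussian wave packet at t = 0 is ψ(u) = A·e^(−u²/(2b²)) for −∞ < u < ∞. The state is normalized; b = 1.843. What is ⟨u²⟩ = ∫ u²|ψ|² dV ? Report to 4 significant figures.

⟨u^2⟩ ≈ 1.698

By definition ⟨u²⟩ = ∫ u^2 |ψ(u)|² du.
Using the Gaussian integral ∫_{−∞}^{∞} e^(−αu²) du = √(π/α), evaluating both integrals, ⟨u²⟩ = b^2/2.
With b = 1.843, ⟨u^2⟩ = 1.6983.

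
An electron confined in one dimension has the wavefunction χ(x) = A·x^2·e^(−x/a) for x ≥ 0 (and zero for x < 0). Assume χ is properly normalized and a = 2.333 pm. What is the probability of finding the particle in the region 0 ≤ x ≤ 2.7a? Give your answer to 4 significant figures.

P ≈ 0.6267

The probability is P = ∫ |χ|² dx over [0, 2.7a].
Since A² = 1/(3·a^5/4), this is the region integral divided by the full normalization integral.
Let u = x/a; then A² and the length scale cancel, so P = ∫_{0}^{2.7} u^4·e^(-2·u) du ÷ ∫_{0}^{∞} u^4·e^(-2·u) du.
An antiderivative of u^4·e^(-2·u) is -(u^4/2 + u^3 + 3·u^2/2 + 3·u/2 + 3/4)·e^(-2·u); evaluating from 0 to 2.7 gives ≈ 0.470017, while the full integral is 3/4.
Evaluating gives P = 0.62669.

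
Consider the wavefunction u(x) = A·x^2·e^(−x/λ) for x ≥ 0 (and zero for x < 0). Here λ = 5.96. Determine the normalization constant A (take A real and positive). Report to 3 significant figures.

A ≈ 0.0133

Require ∫ |u|² dx = 1 over the whole domain.
Recall ∫₀^∞ x^m e^(−x/β) dx = m!·β^(m+1), with u = A·x^2·e^(−x/λ), the integral evaluates to A²·[3·λ^5/4].
Substituting λ = 5.96 gives A² = 0.0001773, so A = 0.01332.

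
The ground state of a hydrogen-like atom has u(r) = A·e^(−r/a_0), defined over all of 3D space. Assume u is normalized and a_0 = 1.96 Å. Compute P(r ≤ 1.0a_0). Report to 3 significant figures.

P ≈ 0.323

With dV = 4πr²dr, the probability is ∫|u|² dV over r ≤ 1.0a_0.
A² is fixed by ∫₀^∞ 4πr²|u|² dr = 1, i.e. A² = (π·a_0^3)^(−1).
Substituting t = r/a_0, A², 4π and the length scale all cancel in the ratio: P = ∫_{0}^{1.0} t^2·e^(-2·t) dt / ∫_{0}^{∞} t^2·e^(-2·t) dt.
With ∫ t^2·e^(-2·t) dt = -(2·t^2 + 2·t + 1)·e^(-2·t)/4 + C, the region integral is 1/4 - 5·e^(-2)/4 and the full one is 1/4.
The region integral divided by the full integral gives P = 0.3233.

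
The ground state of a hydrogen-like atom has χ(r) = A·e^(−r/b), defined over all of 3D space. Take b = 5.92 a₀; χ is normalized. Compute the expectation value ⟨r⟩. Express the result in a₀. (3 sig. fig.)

⟨r⟩ ≈ 8.88 a₀

By definition ⟨r⟩ = ∫ r |χ(r)|² 4πr² dr.
Evaluating both integrals, ⟨r⟩ = 3·b/2.
Putting b = 5.92 gives 8.880.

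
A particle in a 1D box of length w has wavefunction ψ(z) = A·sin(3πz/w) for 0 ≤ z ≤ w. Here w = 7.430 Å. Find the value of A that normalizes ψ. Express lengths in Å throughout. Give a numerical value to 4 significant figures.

A ≈ 0.5188 Å^(-1/2)

The normalization condition is ∫|ψ|² dz = 1 from 0 to w.
With ∫₀^w sin²(nπz/w) dz = w/2, ∫|ψ|² dz = A²·(w/2).
With w = 7.430: A² = 0.26918 and A = 0.51882.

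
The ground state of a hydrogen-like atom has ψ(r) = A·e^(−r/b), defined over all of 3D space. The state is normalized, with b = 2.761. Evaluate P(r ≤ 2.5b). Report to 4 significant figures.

P ≈ 0.8753

With dV = 4πr²dr, the probability is ∫|ψ|² dV over r ≤ 2.5b.
Normalization gives A² = 1/(π·b^3).
Substituting u = r/b, A², 4π and the length scale all cancel in the ratio: P = ∫_{0}^{2.5} u^2·e^(-2·u) du / ∫_{0}^{∞} u^2·e^(-2·u) du.
With ∫ u^2·e^(-2·u) du = -(2·u^2 + 2·u + 1)·e^(-2·u)/4 + C, the region integral is 1/4 - 37·e^(-5)/8 and the full one is 1/4.
This evaluates to P = 0.87535.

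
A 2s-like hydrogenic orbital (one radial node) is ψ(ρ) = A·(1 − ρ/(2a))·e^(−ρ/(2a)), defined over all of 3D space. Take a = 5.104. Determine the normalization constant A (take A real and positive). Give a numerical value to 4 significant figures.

Normalization requires ∫|ψ|² 4πρ² dρ = 1, integrated from 0 to ∞.
The integral (without the A² prefactor) comes out to 8·π·a^3.
Setting this equal to 1 gives A² = 1/(8·π·a^3).
Plugging in a = 5.104 yields A = 0.017299.

A ≈ 0.01730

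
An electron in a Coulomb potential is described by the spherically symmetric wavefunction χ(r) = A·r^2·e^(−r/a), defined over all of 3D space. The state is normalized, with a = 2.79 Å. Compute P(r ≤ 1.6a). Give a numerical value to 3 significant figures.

P ≈ 0.0446

Integrate the radial probability density 4πr²|χ|² over r ≤ 1.6a.
Normalization gives A² = 1/(45·π·a^7/2).
In terms of u = r/a (A², 4π and the length scale all cancel between numerator and denominator), P = [∫_{0}^{1.6} u^6·e^(-2·u) du] / [∫_{0}^{∞} u^6·e^(-2·u) du].
Using ∫ u^6·e^(-2·u) du = -(4·u^6 + 12·u^5 + 30·u^4 + 60·u^3 + 90·u^2 + 90·u + 45)·e^(-2·u)/8, the numerator is ≈ 0.25098 and the denominator is 45/8.
This evaluates to P = 0.04462.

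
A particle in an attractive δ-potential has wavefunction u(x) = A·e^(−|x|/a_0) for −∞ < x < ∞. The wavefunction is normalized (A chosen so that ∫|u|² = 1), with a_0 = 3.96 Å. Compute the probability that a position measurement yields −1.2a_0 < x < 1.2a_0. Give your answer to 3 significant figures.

P ≈ 0.909

P = ∫_{−1.2a_0}^{1.2a_0} |u(x)|² dx.
With A² fixed by ∫|u|² = 1, i.e. A² = (a_0)^(−1), substitute and integrate.
Both integrals are even about x = 0, so only the x ≥ 0 halves are needed (the factors of 2 cancel). Let t = x/a_0; then A² and the length scale cancel, so P = ∫_{0}^{1.2} e^(-2·t) dt ÷ ∫_{0}^{∞} e^(-2·t) dt.
Using ∫ e^(-2·t) dt = -e^(-2·t)/2, the numerator is 1/2 - e^(-12/5)/2 and the denominator is 1/2.
This works out to P = 0.9093.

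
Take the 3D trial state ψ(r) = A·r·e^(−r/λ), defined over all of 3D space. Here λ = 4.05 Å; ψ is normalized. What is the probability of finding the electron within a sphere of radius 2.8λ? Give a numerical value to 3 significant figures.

P ≈ 0.658

With dV = 4πr²dr, the probability is ∫|ψ|² dV over r ≤ 2.8λ.
A² is fixed by ∫₀^∞ 4πr²|ψ|² dr = 1, i.e. A² = (3·π·λ^5)^(−1).
Let u = r/λ; then A², 4π and the length scale all cancel, so P = ∫_{0}^{2.8} u^4·e^(-2·u) du ÷ ∫_{0}^{∞} u^4·e^(-2·u) du.
An antiderivative of u^4·e^(-2·u) is -(u^4/2 + u^3 + 3·u^2/2 + 3·u/2 + 3/4)·e^(-2·u); evaluating from 0 to 2.8 gives ≈ 0.49339, while the full integral is 3/4.
This evaluates to P = 0.6578.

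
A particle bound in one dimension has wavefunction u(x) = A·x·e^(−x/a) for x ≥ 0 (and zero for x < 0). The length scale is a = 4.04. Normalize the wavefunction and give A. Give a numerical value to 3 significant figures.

A ≈ 0.246

Normalization requires ∫|u|² dx = 1, integrated from 0 to ∞.
With u = A·x·e^(−x/a), the integral evaluates to A²·[a^3/4].
So A² = (a^3/4)^(−1).
With a = 4.04: A² = 0.06066 and A = 0.2463.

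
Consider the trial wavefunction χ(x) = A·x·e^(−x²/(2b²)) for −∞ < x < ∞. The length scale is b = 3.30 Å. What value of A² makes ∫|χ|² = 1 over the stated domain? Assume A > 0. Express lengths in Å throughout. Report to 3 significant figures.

The normalization condition is ∫|χ|² dx = 1 from −∞ to ∞.
With χ = A·x·e^(−x²/(2b²)), the integral evaluates to A²·[√(π)·b^3/2].
Hence A² = 1/[√(π)·b^3/2].
With b = 3.30: A² = 0.03140 and A = 0.1772.

A^2 ≈ 0.0314 Å^(-3)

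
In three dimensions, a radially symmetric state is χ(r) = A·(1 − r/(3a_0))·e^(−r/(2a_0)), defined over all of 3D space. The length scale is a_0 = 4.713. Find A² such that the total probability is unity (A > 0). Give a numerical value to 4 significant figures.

Normalization requires ∫|χ|² 4πr² dr = 1, integrated from 0 to ∞.
The integral (without the A² prefactor) comes out to 8·π·a_0^3/3.
Substituting a_0 = 4.713 gives A² = 0.0011402, so A = 0.033767.

A^2 ≈ 0.001140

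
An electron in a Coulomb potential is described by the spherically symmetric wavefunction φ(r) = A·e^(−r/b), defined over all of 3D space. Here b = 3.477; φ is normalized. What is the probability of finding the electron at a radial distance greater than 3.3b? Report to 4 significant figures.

With dV = 4πr²dr, the probability is ∫|φ|² dV over r > 3.3b.
The full normalization integral is A²·[π·b^3] = 1, fixing A².
Let u = r/b; then A², 4π and the length scale all cancel, so P = ∫_{3.3}^{∞} u^2·e^(-2·u) du ÷ ∫_{0}^{∞} u^2·e^(-2·u) du.
With ∫ u^2·e^(-2·u) du = -(2·u^2 + 2·u + 1)·e^(-2·u)/4 + C, the region integral is 1469·e^(-33/5)/200 and the full one is 1/4.
Taking the ratio yields P = 0.039968.

P ≈ 0.03997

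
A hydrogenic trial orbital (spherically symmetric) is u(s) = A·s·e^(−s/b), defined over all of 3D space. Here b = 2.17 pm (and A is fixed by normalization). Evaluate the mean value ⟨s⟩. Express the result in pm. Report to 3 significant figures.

⟨s⟩ ≈ 5.43 pm

The expectation value is the |u|²-weighted average of s: ∫ s|u|² 4πs² ds.
Using ∫₀^∞ sⁿ e^(−αs) ds = n!/αⁿ⁺¹, evaluating both integrals, ⟨s⟩ = 5·b/2.
With b = 2.17, ⟨s⟩ = 5.425.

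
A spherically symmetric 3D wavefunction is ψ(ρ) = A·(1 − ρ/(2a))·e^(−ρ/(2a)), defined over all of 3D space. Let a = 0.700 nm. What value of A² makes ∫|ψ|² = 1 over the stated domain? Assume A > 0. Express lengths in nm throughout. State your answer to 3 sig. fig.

We need A² ∫|f|² 4πρ² dρ = 1, taking the integral from 0 to ∞.
The angular integral contributes 4π, leaving ∫₀^∞ ρ²|ψ|² dρ.
Using ∫₀^∞ ρⁿ e^(−αρ) dρ = n!/αⁿ⁺¹, ∫|ψ|² 4πρ² dρ = A²·(8·π·a^3).
Hence A² = 1/[8·π·a^3].
Plugging in a = 0.700 yields A = 0.3406.

A^2 ≈ 0.116 nm^(-3)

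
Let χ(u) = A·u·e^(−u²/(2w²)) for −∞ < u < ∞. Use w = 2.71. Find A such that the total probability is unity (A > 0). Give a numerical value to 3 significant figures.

The normalization condition is ∫|χ|² du = 1 from −∞ to ∞.
With χ = A·u·e^(−u²/(2w²)), the integral evaluates to A²·[√(π)·w^3/2].
Setting this equal to 1 gives A² = 1/(√(π)·w^3/2).
With w = 2.71: A² = 0.05670 and A = 0.2381.

A ≈ 0.238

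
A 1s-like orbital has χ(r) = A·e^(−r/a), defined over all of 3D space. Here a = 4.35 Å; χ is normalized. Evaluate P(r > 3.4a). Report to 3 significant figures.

P ≈ 0.0344

With dV = 4πr²dr, the probability is ∫|χ|² dV over r > 3.4a.
A² is fixed by ∫₀^∞ 4πr²|χ|² dr = 1, i.e. A² = (π·a^3)^(−1).
Substituting u = r/a, A², 4π and the length scale all cancel in the ratio: P = ∫_{3.4}^{∞} u^2·e^(-2·u) du / ∫_{0}^{∞} u^2·e^(-2·u) du.
An antiderivative of u^2·e^(-2·u) is -(2·u^2 + 2·u + 1)·e^(-2·u)/4; evaluating from 3.4 to ∞ gives 773·e^(-34/5)/100, while the full integral is 1/4.
Taking the ratio yields P = 0.03444.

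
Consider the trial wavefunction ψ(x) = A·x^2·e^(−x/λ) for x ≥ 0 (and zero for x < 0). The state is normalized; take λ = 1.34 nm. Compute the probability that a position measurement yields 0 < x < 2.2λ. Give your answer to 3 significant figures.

P ≈ 0.449

P = ∫_{0}^{2.2λ} |ψ(x)|² dx.
Since A² = 1/(3·λ^5/4), this is the region integral divided by the full normalization integral.
In terms of u = x/λ (A² and the length scale cancel between numerator and denominator), P = [∫_{0}^{2.2} u^4·e^(-2·u) du] / [∫_{0}^{∞} u^4·e^(-2·u) du].
An antiderivative of u^4·e^(-2·u) is -(u^4/2 + u^3 + 3·u^2/2 + 3·u/2 + 3/4)·e^(-2·u); evaluating from 0 to 2.2 gives ≈ 0.33661, while the full integral is 3/4.
This works out to P = 0.4488.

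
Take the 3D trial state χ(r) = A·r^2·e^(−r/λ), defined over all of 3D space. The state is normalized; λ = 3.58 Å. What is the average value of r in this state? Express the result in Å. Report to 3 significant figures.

⟨r⟩ ≈ 12.5 Å

⟨r⟩ = ∫ r |χ|² 4πr² dr over the full domain.
With ∫₀^∞ r^7 e^(−αr) dr = 7!/α^8, evaluating both integrals, ⟨r⟩ = 7·λ/2.
With λ = 3.58, ⟨r⟩ = 12.53.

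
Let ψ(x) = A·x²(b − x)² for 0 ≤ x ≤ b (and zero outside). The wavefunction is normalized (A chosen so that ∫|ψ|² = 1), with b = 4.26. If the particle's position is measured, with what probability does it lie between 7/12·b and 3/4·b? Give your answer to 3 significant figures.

P = ∫_{7/12·b}^{3/4·b} |ψ(x)|² dx.
Since A² = 1/(b^9/630), this is the region integral divided by the full normalization integral.
Let u = x/b; then A² and the length scale cancel, so P = ∫_{7/12}^{3/4} u^4·(1 - u)^4 du ÷ ∫_{0}^{1} u^4·(1 - u)^4 du.
Using ∫ u^4·(1 - u)^4 du = u^5·(70·u^4 - 315·u^3 + 540·u^2 - 420·u + 126)/630, the numerator is ≈ 0.00040223 and the denominator is 1/630.
The result is P = 0.2534.

P ≈ 0.253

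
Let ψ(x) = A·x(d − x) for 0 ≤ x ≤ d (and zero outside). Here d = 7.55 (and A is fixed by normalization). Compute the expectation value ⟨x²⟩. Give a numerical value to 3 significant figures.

The expectation value is the |ψ|²-weighted average of x^2: ∫ x^2|ψ|² dx.
Expanding the polynomial and integrating term by term, since the A² factors cancel between numerator and denominator, ⟨x²⟩ = 2·d^2/7.
Putting d = 7.55 gives 16.29.

⟨x^2⟩ ≈ 16.3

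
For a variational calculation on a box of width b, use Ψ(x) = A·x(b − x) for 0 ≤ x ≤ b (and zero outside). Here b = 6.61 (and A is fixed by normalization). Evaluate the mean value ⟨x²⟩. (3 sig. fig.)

⟨x^2⟩ ≈ 12.5

⟨x²⟩ = ∫ x^2 |Ψ|² dx over the full domain.
Since the A² factors cancel between numerator and denominator, ⟨x²⟩ = 2·b^2/7.
Putting b = 6.61 gives 12.48.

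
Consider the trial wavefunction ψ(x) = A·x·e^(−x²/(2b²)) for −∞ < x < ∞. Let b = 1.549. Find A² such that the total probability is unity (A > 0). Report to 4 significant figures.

A^2 ≈ 0.3036

Require ∫ |ψ|² dx = 1 over the whole domain.
With ∫_{−∞}^{∞} x^(2m) e^(−αx²) dx = (2m−1)!!·√π / (2^m α^(m+1/2)), with ψ = A·x·e^(−x²/(2b²)), the integral evaluates to A²·[√(π)·b^3/2].
So A² = (√(π)·b^3/2)^(−1).
With b = 1.549: A² = 0.30360 and A = 0.55100.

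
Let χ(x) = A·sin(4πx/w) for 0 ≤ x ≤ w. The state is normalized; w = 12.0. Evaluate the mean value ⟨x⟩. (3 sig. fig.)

⟨x⟩ = ∫ x |χ|² dx over the full domain.
With ∫₀^w sin²(nπx/w) dx = w/2, since the A² factors cancel between numerator and denominator, ⟨x⟩ = w/2.
Putting w = 12.0 gives 6.000.

⟨x⟩ ≈ 6.00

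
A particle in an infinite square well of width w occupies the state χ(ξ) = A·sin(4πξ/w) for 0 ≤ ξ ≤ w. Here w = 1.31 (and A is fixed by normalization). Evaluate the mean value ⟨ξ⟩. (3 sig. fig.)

⟨ξ⟩ ≈ 0.655

The expectation value is the |χ|²-weighted average of ξ: ∫ ξ|χ|² dξ.
Since the A² factors cancel between numerator and denominator, ⟨ξ⟩ = w/2.
Putting w = 1.31 gives 0.6550.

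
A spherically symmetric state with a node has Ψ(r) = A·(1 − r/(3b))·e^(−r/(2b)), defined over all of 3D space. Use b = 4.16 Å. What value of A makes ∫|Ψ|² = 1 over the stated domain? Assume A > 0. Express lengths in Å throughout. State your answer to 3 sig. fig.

A ≈ 0.0407 Å^(-3/2)

Normalization requires ∫|Ψ|² 4πr² dr = 1, integrated from 0 to ∞.
(Spherical symmetry: dV = 4πr² dr.)
With ∫₀^∞ r^4 e^(−αr) dr = 4!/α^5, ∫|Ψ|² 4πr² dr = A²·(8·π·b^3/3).
Hence A² = 1/[8·π·b^3/3].
Substituting b = 4.16 gives A² = 0.001658, so A = 0.04072.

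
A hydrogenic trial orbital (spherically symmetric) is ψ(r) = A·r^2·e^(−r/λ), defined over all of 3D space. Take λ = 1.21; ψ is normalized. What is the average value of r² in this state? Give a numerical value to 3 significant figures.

⟨r^2⟩ ≈ 20.5

The expectation value is the |ψ|²-weighted average of r^2: ∫ r^2|ψ|² 4πr² dr.
Recall ∫₀^∞ r^m e^(−r/β) dr = m!·β^(m+1), since the A² factors cancel between numerator and denominator, ⟨r²⟩ = 14·λ^2.
Putting λ = 1.21 gives 20.50.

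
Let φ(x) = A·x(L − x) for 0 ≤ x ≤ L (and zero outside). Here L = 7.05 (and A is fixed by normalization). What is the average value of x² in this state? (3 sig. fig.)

⟨x²⟩ = ∫ x^2 |φ|² dx over the full domain.
The ratio of the moment integral to the normalization integral gives ⟨x²⟩ = 2·L^2/7.
Putting L = 7.05 gives 14.20.

⟨x^2⟩ ≈ 14.2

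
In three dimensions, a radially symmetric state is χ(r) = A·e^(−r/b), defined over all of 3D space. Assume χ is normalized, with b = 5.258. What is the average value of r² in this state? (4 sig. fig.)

⟨r^2⟩ ≈ 82.94

By definition ⟨r²⟩ = ∫ r^2 |χ(r)|² 4πr² dr.
Evaluating both integrals, ⟨r²⟩ = 3·b^2.
With b = 5.258, ⟨r^2⟩ = 82.940.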